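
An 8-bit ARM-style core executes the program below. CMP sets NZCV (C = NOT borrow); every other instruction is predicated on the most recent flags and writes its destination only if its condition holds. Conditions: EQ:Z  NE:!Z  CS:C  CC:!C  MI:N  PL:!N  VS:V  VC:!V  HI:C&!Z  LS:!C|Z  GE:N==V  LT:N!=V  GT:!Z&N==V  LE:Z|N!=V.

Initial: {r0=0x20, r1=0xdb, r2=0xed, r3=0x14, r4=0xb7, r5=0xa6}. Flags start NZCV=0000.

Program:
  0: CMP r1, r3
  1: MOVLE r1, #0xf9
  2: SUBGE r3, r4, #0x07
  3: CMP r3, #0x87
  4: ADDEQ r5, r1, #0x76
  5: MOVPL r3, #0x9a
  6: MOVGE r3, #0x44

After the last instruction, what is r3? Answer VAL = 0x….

0: ✓ CMP  NZCV=1010
1: ✓ MOVLE  r1←0xf9
2: · SUBGE
3: ✓ CMP  NZCV=1001
4: · ADDEQ
5: · MOVPL
6: ✓ MOVGE  r3←0x44

VAL = 0x44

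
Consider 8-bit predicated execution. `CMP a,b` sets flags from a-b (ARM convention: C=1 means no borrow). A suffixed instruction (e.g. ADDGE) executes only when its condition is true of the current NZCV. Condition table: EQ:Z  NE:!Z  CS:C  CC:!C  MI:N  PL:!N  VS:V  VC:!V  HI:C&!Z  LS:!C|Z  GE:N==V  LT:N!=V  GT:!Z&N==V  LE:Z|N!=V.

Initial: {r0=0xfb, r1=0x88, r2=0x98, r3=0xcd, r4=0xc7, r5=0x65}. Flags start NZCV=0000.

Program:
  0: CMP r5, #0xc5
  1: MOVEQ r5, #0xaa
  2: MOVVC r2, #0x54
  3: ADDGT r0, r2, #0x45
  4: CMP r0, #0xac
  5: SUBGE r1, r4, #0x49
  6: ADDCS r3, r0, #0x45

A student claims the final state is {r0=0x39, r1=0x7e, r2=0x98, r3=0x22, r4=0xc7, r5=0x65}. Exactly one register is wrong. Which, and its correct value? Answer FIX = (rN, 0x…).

0: ✓ CMP  NZCV=1001
1: · MOVEQ
2: · MOVVC
3: ✓ ADDGT  r0←0xdd
4: ✓ CMP  NZCV=0010
5: ✓ SUBGE  r1←0x7e
6: ✓ ADDCS  r3←0x22

FIX = (r0, 0xdd)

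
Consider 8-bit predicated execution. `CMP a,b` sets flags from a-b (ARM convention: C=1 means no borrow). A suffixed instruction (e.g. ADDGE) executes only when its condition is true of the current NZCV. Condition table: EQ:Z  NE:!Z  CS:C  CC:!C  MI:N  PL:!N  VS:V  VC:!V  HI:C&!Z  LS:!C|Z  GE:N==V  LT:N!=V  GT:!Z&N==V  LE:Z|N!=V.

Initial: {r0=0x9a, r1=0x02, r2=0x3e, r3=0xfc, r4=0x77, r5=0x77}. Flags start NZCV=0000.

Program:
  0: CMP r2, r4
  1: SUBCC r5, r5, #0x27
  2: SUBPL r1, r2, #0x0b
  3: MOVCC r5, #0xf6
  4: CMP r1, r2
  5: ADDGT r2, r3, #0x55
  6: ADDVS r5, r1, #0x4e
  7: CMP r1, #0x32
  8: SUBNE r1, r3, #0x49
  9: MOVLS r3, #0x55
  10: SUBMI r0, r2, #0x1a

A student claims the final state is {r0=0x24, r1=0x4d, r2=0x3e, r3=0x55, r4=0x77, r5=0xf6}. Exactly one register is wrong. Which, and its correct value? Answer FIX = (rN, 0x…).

0: ✓ CMP  NZCV=1000
1: ✓ SUBCC  r5←0x50
2: · SUBPL
3: ✓ MOVCC  r5←0xf6
4: ✓ CMP  NZCV=1000
5: · ADDGT
6: · ADDVS
7: ✓ CMP  NZCV=1000
8: ✓ SUBNE  r1←0xb3
9: ✓ MOVLS  r3←0x55
10: ✓ SUBMI  r0←0x24

FIX = (r1, 0xb3)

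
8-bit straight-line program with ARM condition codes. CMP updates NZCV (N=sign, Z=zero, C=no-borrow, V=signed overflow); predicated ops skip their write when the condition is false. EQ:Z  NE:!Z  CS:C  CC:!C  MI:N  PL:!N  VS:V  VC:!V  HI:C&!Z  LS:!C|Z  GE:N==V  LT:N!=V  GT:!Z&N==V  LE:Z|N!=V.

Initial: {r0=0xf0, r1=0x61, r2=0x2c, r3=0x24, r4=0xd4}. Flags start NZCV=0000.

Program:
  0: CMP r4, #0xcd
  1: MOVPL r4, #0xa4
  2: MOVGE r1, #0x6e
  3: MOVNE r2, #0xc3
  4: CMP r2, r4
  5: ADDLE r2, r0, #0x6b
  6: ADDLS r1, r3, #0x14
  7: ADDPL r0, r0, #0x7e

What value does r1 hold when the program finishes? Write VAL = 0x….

[0] flags=0010 → (cmp)
[1] flags=0010 PL?T → r4=0xa4
[2] flags=0010 GE?T → r1=0x6e
[3] flags=0010 NE?T → r2=0xc3
[4] flags=0010 → (cmp)
[5] flags=0010 LE?F → skip
[6] flags=0010 LS?F → skip
[7] flags=0010 PL?T → r0=0x6e

VAL = 0x6e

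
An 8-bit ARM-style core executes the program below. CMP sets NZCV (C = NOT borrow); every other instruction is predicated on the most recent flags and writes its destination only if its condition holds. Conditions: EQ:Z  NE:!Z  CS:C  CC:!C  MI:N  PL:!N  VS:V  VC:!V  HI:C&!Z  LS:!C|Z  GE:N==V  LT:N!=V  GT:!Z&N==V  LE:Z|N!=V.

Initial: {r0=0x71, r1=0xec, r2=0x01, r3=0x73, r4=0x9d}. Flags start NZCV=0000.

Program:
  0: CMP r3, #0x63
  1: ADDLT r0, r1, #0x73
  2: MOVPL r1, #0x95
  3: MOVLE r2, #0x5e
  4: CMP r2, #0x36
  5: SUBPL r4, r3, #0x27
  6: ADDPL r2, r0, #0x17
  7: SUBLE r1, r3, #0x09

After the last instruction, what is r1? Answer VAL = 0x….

VAL = 0x6a

[0] flags=0010 → (cmp)
[1] flags=0010 LT?F → skip
[2] flags=0010 PL?T → r1=0x95
[3] flags=0010 LE?F → skip
[4] flags=1000 → (cmp)
[5] flags=1000 PL?F → skip
[6] flags=1000 PL?F → skip
[7] flags=1000 LE?T → r1=0x6a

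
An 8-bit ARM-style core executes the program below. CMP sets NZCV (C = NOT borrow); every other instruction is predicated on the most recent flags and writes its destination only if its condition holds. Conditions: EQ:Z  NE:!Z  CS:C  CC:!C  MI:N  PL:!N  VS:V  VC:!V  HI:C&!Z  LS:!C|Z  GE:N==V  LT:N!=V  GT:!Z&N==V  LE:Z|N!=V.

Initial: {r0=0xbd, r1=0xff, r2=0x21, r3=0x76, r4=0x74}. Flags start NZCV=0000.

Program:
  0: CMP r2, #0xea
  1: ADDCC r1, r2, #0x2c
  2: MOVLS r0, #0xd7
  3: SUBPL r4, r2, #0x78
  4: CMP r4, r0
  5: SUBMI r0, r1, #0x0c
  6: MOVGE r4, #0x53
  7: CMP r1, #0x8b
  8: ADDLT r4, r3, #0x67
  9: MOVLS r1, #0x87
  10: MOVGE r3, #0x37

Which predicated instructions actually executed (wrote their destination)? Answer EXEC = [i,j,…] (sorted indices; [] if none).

0: ✓ CMP  NZCV=0000
1: ✓ ADDCC  r1←0x4d
2: ✓ MOVLS  r0←0xd7
3: ✓ SUBPL  r4←0xa9
4: ✓ CMP  NZCV=1000
5: ✓ SUBMI  r0←0x41
6: · MOVGE
7: ✓ CMP  NZCV=1001
8: · ADDLT
9: ✓ MOVLS  r1←0x87
10: ✓ MOVGE  r3←0x37

EXEC = [1,2,3,5,9,10]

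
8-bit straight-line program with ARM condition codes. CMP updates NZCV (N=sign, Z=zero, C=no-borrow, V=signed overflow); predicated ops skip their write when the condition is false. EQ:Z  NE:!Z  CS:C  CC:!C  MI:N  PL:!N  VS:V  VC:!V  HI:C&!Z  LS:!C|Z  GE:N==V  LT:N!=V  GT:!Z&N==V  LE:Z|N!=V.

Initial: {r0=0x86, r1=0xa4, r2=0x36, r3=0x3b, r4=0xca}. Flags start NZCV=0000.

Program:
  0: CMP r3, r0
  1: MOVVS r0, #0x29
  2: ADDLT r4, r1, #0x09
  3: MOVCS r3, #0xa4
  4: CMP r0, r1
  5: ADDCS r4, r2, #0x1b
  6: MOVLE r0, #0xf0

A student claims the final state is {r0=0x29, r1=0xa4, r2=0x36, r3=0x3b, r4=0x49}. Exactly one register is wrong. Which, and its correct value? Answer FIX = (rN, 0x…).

0: ✓ CMP  NZCV=1001
1: ✓ MOVVS  r0←0x29
2: · ADDLT
3: · MOVCS
4: ✓ CMP  NZCV=1001
5: · ADDCS
6: · MOVLE

FIX = (r4, 0xca)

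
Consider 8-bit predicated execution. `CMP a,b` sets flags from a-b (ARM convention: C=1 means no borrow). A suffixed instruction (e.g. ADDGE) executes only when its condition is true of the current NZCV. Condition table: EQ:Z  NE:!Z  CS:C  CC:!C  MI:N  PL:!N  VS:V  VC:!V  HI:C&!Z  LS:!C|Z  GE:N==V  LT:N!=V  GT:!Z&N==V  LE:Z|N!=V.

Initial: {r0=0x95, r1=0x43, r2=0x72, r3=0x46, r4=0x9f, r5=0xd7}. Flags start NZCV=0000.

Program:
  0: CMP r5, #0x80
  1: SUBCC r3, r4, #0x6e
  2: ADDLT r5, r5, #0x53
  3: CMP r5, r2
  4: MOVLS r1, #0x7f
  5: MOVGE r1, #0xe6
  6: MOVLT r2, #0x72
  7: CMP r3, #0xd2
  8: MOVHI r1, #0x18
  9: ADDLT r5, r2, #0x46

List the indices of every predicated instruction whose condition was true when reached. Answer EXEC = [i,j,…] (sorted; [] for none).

EXEC = [6]

[0] flags=0010 → (cmp)
[1] flags=0010 CC?F → skip
[2] flags=0010 LT?F → skip
[3] flags=0011 → (cmp)
[4] flags=0011 LS?F → skip
[5] flags=0011 GE?F → skip
[6] flags=0011 LT?T → r2=0x72
[7] flags=0000 → (cmp)
[8] flags=0000 HI?F → skip
[9] flags=0000 LT?F → skip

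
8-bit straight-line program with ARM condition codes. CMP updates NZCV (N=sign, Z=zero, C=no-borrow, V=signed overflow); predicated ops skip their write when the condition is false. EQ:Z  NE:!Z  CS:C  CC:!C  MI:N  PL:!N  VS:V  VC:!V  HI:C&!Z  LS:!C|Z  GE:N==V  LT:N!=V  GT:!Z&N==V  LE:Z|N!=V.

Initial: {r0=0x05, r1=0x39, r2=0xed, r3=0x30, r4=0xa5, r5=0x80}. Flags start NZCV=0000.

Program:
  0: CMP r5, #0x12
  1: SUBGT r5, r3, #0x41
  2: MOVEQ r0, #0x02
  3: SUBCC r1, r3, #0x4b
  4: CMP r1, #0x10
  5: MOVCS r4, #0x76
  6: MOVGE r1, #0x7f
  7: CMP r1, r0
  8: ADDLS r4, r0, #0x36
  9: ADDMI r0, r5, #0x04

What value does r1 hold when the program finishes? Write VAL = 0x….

VAL = 0x7f

0: ✓ CMP  NZCV=0011
1: · SUBGT
2: · MOVEQ
3: · SUBCC
4: ✓ CMP  NZCV=0010
5: ✓ MOVCS  r4←0x76
6: ✓ MOVGE  r1←0x7f
7: ✓ CMP  NZCV=0010
8: · ADDLS
9: · ADDMI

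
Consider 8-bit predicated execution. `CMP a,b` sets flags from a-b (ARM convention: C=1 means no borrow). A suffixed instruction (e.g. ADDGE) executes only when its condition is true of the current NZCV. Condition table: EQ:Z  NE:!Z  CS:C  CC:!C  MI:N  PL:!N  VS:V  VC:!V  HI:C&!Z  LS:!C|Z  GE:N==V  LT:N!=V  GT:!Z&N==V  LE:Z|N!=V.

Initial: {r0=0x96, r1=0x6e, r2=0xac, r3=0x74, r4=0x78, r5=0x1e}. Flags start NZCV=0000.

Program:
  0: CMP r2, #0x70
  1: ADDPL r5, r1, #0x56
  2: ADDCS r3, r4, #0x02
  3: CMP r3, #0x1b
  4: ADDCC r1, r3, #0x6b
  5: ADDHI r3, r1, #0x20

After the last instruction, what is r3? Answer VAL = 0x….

[0] flags=0011 → (cmp)
[1] flags=0011 PL?T → r5=0xc4
[2] flags=0011 CS?T → r3=0x7a
[3] flags=0010 → (cmp)
[4] flags=0010 CC?F → skip
[5] flags=0010 HI?T → r3=0x8e

VAL = 0x8e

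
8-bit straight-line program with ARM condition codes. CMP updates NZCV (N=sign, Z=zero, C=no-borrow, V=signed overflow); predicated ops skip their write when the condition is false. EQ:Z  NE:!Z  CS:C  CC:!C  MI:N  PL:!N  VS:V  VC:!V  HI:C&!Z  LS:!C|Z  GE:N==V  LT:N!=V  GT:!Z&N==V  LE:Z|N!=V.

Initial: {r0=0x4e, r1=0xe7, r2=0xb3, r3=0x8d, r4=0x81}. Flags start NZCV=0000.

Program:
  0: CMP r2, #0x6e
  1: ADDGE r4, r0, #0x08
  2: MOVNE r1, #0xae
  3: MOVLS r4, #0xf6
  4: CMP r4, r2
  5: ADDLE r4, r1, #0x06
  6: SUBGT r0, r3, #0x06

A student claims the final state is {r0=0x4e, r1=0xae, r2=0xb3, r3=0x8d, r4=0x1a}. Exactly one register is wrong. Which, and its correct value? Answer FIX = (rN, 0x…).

FIX = (r4, 0xb4)

[0] flags=0011 → (cmp)
[1] flags=0011 GE?F → skip
[2] flags=0011 NE?T → r1=0xae
[3] flags=0011 LS?F → skip
[4] flags=1000 → (cmp)
[5] flags=1000 LE?T → r4=0xb4
[6] flags=1000 GT?F → skip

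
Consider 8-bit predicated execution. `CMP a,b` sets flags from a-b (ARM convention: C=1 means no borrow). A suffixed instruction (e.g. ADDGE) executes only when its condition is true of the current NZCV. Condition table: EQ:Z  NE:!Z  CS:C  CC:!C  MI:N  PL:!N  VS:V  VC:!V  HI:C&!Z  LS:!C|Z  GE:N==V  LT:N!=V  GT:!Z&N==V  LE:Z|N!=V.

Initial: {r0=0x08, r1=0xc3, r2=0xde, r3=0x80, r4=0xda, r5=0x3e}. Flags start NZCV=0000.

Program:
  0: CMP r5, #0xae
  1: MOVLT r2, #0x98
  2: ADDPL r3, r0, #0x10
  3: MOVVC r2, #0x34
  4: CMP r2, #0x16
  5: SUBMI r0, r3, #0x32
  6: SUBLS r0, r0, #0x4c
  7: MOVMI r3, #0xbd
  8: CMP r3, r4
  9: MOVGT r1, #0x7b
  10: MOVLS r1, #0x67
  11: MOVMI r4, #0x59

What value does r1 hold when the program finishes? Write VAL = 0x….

VAL = 0x67

[0] flags=1001 → (cmp)
[1] flags=1001 LT?F → skip
[2] flags=1001 PL?F → skip
[3] flags=1001 VC?F → skip
[4] flags=1010 → (cmp)
[5] flags=1010 MI?T → r0=0x4e
[6] flags=1010 LS?F → skip
[7] flags=1010 MI?T → r3=0xbd
[8] flags=1000 → (cmp)
[9] flags=1000 GT?F → skip
[10] flags=1000 LS?T → r1=0x67
[11] flags=1000 MI?T → r4=0x59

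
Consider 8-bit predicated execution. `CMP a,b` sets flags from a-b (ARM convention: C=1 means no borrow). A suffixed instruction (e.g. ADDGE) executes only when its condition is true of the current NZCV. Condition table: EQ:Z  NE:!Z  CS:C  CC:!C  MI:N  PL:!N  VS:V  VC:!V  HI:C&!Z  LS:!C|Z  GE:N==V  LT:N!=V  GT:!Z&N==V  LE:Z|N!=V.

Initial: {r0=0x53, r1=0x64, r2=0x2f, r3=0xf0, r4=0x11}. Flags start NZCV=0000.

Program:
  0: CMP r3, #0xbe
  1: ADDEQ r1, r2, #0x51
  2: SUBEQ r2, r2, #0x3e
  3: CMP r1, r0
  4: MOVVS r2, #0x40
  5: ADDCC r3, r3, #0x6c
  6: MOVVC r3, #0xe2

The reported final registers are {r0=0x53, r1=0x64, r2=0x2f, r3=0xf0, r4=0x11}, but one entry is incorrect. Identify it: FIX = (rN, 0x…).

FIX = (r3, 0xe2)

[0] flags=0010 → (cmp)
[1] flags=0010 EQ?F → skip
[2] flags=0010 EQ?F → skip
[3] flags=0010 → (cmp)
[4] flags=0010 VS?F → skip
[5] flags=0010 CC?F → skip
[6] flags=0010 VC?T → r3=0xe2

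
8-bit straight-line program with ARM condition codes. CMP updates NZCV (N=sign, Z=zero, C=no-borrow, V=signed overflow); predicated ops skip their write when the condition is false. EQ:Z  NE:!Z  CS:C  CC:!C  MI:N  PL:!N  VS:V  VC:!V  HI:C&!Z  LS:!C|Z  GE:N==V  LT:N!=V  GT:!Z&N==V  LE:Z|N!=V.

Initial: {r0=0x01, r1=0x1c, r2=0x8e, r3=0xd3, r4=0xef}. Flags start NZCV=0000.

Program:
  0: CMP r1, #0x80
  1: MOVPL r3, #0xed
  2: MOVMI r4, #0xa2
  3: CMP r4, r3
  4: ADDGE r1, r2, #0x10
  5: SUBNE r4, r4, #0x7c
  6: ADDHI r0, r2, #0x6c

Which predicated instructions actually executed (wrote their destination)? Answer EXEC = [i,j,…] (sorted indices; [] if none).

EXEC = [2,5]

0: ✓ CMP  NZCV=1001
1: · MOVPL
2: ✓ MOVMI  r4←0xa2
3: ✓ CMP  NZCV=1000
4: · ADDGE
5: ✓ SUBNE  r4←0x26
6: · ADDHI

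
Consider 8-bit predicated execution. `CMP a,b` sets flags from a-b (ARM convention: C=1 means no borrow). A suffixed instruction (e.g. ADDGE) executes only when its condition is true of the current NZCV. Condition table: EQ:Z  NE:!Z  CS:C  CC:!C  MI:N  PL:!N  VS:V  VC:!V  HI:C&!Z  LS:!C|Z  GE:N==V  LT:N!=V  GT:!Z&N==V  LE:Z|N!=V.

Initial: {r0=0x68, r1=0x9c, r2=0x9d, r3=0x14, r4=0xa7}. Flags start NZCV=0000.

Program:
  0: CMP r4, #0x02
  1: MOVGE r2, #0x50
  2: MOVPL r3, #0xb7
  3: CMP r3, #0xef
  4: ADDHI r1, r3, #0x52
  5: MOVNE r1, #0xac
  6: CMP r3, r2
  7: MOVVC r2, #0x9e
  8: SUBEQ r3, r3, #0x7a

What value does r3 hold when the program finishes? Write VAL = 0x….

VAL = 0x14

0: ✓ CMP  NZCV=1010
1: · MOVGE
2: · MOVPL
3: ✓ CMP  NZCV=0000
4: · ADDHI
5: ✓ MOVNE  r1←0xac
6: ✓ CMP  NZCV=0000
7: ✓ MOVVC  r2←0x9e
8: · SUBEQ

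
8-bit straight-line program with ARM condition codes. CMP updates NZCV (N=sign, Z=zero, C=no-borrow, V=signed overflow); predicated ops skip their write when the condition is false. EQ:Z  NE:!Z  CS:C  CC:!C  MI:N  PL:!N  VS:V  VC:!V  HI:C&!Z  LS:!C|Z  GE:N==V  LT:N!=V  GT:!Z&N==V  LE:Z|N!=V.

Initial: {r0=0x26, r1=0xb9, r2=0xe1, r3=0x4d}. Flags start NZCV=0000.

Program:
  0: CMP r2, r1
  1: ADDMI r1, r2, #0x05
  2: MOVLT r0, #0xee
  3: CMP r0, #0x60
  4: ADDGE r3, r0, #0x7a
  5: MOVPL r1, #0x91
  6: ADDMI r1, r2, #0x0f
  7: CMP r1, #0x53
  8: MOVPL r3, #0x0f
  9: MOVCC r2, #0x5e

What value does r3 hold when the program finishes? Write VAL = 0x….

0: ✓ CMP  NZCV=0010
1: · ADDMI
2: · MOVLT
3: ✓ CMP  NZCV=1000
4: · ADDGE
5: · MOVPL
6: ✓ ADDMI  r1←0xf0
7: ✓ CMP  NZCV=1010
8: · MOVPL
9: · MOVCC

VAL = 0x4d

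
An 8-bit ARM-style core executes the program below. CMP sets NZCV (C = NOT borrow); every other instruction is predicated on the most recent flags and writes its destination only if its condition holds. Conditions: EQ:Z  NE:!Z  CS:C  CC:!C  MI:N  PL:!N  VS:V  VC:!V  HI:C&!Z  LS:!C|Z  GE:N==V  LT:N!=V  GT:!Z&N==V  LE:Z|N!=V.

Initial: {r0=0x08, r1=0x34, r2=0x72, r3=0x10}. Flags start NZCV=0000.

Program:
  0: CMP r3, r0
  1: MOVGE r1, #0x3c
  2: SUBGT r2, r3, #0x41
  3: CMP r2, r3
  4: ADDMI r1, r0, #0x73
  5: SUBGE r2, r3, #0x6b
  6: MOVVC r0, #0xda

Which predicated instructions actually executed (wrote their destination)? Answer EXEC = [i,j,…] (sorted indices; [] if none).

[0] flags=0010 → (cmp)
[1] flags=0010 GE?T → r1=0x3c
[2] flags=0010 GT?T → r2=0xcf
[3] flags=1010 → (cmp)
[4] flags=1010 MI?T → r1=0x7b
[5] flags=1010 GE?F → skip
[6] flags=1010 VC?T → r0=0xda

EXEC = [1,2,4,6]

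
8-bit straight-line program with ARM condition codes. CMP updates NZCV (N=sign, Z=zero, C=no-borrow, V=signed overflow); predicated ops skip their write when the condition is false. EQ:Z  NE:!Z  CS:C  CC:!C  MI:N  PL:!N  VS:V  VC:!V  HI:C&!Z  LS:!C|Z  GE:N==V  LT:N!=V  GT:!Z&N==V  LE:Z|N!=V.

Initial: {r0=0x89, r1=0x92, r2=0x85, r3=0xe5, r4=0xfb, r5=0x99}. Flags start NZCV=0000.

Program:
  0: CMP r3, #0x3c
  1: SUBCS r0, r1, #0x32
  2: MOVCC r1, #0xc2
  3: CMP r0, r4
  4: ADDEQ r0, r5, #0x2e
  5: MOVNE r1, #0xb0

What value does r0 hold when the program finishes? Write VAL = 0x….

0: ✓ CMP  NZCV=1010
1: ✓ SUBCS  r0←0x60
2: · MOVCC
3: ✓ CMP  NZCV=0000
4: · ADDEQ
5: ✓ MOVNE  r1←0xb0

VAL = 0x60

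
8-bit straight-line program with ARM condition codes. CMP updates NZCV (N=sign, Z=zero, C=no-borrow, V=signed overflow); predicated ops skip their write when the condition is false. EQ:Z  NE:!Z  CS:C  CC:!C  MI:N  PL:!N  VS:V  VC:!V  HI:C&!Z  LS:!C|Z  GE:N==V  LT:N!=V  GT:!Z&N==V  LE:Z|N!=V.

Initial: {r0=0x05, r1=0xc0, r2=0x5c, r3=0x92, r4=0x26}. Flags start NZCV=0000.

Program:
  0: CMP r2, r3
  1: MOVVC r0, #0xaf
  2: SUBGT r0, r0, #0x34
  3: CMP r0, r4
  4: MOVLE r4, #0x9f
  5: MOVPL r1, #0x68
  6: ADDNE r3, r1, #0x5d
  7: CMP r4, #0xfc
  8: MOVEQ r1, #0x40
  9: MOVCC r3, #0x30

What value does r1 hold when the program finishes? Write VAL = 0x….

0: ✓ CMP  NZCV=1001
1: · MOVVC
2: ✓ SUBGT  r0←0xd1
3: ✓ CMP  NZCV=1010
4: ✓ MOVLE  r4←0x9f
5: · MOVPL
6: ✓ ADDNE  r3←0x1d
7: ✓ CMP  NZCV=1000
8: · MOVEQ
9: ✓ MOVCC  r3←0x30

VAL = 0xc0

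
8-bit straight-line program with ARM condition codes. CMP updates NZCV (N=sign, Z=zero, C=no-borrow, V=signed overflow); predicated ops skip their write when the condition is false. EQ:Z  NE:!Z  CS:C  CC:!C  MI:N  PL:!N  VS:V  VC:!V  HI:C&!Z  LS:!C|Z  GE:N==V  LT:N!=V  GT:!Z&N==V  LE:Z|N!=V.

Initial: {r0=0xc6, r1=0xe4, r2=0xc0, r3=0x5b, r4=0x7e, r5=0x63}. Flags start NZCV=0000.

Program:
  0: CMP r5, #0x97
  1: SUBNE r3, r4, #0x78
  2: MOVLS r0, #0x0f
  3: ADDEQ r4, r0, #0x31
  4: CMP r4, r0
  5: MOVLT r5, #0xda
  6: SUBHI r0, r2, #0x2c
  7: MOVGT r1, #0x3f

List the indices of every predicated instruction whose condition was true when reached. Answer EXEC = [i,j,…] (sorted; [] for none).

0: ✓ CMP  NZCV=1001
1: ✓ SUBNE  r3←0x06
2: ✓ MOVLS  r0←0x0f
3: · ADDEQ
4: ✓ CMP  NZCV=0010
5: · MOVLT
6: ✓ SUBHI  r0←0x94
7: ✓ MOVGT  r1←0x3f

EXEC = [1,2,6,7]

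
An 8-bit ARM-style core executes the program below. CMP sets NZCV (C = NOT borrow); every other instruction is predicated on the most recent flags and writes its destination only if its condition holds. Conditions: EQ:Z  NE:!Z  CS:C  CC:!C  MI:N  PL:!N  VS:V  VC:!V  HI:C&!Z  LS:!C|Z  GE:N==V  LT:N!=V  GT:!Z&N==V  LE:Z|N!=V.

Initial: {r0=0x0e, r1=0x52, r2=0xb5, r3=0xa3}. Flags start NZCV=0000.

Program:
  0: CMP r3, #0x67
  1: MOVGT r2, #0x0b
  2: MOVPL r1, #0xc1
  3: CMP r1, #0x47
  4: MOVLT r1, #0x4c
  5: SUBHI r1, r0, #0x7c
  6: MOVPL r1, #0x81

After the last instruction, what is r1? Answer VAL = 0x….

0: ✓ CMP  NZCV=0011
1: · MOVGT
2: ✓ MOVPL  r1←0xc1
3: ✓ CMP  NZCV=0011
4: ✓ MOVLT  r1←0x4c
5: ✓ SUBHI  r1←0x92
6: ✓ MOVPL  r1←0x81

VAL = 0x81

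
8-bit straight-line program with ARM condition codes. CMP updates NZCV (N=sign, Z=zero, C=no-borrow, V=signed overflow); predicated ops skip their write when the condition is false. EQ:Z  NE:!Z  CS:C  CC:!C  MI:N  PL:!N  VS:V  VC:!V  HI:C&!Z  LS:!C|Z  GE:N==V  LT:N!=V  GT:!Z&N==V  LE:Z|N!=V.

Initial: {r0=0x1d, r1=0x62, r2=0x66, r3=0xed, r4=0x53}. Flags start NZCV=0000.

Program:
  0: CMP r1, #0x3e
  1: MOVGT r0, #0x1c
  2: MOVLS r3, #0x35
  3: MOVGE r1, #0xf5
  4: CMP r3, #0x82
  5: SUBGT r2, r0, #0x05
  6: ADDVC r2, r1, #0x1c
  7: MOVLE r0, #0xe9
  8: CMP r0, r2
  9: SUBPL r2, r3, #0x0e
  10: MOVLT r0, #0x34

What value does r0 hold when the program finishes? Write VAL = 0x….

[0] flags=0010 → (cmp)
[1] flags=0010 GT?T → r0=0x1c
[2] flags=0010 LS?F → skip
[3] flags=0010 GE?T → r1=0xf5
[4] flags=0010 → (cmp)
[5] flags=0010 GT?T → r2=0x17
[6] flags=0010 VC?T → r2=0x11
[7] flags=0010 LE?F → skip
[8] flags=0010 → (cmp)
[9] flags=0010 PL?T → r2=0xdf
[10] flags=0010 LT?F → skip

VAL = 0x1c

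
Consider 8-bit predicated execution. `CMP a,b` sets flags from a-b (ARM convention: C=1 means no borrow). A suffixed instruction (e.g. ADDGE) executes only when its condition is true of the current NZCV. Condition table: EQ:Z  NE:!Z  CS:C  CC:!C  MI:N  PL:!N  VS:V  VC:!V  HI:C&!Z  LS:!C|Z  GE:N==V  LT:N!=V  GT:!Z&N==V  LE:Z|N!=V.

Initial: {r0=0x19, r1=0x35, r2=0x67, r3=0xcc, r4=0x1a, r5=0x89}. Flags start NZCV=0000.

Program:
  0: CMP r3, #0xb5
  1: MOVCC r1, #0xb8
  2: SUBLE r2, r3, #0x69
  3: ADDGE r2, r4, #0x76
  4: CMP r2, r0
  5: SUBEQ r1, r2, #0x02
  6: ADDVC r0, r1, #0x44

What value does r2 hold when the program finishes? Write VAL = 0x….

0: ✓ CMP  NZCV=0010
1: · MOVCC
2: · SUBLE
3: ✓ ADDGE  r2←0x90
4: ✓ CMP  NZCV=0011
5: · SUBEQ
6: · ADDVC

VAL = 0x90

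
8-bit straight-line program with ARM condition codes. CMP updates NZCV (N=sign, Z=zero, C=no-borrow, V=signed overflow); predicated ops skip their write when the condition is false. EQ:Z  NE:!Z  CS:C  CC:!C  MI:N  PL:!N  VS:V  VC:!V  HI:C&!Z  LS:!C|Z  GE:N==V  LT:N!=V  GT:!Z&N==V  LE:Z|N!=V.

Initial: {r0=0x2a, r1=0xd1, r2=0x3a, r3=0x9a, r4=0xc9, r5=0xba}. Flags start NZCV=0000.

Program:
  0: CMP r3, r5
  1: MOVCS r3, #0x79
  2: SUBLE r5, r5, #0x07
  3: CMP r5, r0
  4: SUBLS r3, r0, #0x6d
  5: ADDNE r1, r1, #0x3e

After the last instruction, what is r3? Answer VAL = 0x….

[0] flags=1000 → (cmp)
[1] flags=1000 CS?F → skip
[2] flags=1000 LE?T → r5=0xb3
[3] flags=1010 → (cmp)
[4] flags=1010 LS?F → skip
[5] flags=1010 NE?T → r1=0x0f

VAL = 0x9a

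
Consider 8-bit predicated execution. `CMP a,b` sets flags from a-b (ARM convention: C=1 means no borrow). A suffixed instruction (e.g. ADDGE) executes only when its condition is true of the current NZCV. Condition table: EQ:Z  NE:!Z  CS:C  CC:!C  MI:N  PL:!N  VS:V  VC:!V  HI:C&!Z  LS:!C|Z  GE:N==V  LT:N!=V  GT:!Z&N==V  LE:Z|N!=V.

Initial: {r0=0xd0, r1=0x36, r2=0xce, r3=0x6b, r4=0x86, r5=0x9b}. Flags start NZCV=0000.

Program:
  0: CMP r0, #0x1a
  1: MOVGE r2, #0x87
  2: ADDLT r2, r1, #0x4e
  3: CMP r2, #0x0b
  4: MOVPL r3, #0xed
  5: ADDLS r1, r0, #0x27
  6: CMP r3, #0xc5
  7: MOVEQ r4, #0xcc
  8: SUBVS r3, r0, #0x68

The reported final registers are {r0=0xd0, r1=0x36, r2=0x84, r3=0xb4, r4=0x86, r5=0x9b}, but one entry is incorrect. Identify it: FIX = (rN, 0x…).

FIX = (r3, 0xed)

0: ✓ CMP  NZCV=1010
1: · MOVGE
2: ✓ ADDLT  r2←0x84
3: ✓ CMP  NZCV=0011
4: ✓ MOVPL  r3←0xed
5: · ADDLS
6: ✓ CMP  NZCV=0010
7: · MOVEQ
8: · SUBVS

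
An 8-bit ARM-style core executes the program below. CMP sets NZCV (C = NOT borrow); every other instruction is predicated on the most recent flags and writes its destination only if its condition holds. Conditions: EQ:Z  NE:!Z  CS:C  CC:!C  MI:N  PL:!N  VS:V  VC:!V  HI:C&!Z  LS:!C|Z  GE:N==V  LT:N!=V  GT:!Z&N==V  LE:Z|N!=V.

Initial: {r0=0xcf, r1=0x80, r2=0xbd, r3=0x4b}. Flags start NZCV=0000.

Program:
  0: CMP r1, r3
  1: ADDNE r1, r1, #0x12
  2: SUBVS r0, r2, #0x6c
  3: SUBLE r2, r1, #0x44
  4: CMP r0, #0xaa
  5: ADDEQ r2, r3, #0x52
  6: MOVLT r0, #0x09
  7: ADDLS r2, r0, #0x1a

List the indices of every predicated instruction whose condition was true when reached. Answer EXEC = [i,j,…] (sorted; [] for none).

0: ✓ CMP  NZCV=0011
1: ✓ ADDNE  r1←0x92
2: ✓ SUBVS  r0←0x51
3: ✓ SUBLE  r2←0x4e
4: ✓ CMP  NZCV=1001
5: · ADDEQ
6: · MOVLT
7: ✓ ADDLS  r2←0x6b

EXEC = [1,2,3,7]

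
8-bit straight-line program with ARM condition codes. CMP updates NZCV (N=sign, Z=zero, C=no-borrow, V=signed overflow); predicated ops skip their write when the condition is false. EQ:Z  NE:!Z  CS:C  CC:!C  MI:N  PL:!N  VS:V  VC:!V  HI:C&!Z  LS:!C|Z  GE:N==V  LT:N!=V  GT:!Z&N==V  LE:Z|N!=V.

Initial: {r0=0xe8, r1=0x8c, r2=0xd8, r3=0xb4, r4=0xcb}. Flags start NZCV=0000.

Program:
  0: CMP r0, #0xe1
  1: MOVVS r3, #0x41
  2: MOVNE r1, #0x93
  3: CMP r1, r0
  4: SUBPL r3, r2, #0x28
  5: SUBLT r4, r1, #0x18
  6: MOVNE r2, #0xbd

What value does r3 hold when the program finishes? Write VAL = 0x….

0: ✓ CMP  NZCV=0010
1: · MOVVS
2: ✓ MOVNE  r1←0x93
3: ✓ CMP  NZCV=1000
4: · SUBPL
5: ✓ SUBLT  r4←0x7b
6: ✓ MOVNE  r2←0xbd

VAL = 0xb4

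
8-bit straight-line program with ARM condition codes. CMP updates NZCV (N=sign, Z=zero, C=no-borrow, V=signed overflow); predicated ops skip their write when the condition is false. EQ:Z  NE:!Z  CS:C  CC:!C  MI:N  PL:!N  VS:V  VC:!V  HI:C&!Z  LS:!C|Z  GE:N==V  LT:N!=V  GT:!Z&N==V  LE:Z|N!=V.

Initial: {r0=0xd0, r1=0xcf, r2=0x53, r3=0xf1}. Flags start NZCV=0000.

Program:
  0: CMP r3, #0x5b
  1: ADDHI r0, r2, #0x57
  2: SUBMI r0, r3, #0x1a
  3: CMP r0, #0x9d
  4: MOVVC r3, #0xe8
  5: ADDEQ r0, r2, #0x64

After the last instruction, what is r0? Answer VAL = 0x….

[0] flags=1010 → (cmp)
[1] flags=1010 HI?T → r0=0xaa
[2] flags=1010 MI?T → r0=0xd7
[3] flags=0010 → (cmp)
[4] flags=0010 VC?T → r3=0xe8
[5] flags=0010 EQ?F → skip

VAL = 0xd7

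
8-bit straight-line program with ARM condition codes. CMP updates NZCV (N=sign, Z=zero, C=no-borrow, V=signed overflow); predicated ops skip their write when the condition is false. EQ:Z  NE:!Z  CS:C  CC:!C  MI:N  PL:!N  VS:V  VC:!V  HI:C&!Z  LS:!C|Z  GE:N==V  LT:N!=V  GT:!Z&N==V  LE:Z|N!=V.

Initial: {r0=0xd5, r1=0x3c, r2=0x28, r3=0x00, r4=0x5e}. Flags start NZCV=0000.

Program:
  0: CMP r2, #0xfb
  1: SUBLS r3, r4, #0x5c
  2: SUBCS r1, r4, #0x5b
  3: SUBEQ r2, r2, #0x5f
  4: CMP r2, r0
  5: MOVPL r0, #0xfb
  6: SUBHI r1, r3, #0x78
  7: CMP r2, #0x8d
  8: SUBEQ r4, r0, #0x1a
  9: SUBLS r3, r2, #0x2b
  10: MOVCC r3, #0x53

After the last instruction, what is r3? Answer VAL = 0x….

0: ✓ CMP  NZCV=0000
1: ✓ SUBLS  r3←0x02
2: · SUBCS
3: · SUBEQ
4: ✓ CMP  NZCV=0000
5: ✓ MOVPL  r0←0xfb
6: · SUBHI
7: ✓ CMP  NZCV=1001
8: · SUBEQ
9: ✓ SUBLS  r3←0xfd
10: ✓ MOVCC  r3←0x53

VAL = 0x53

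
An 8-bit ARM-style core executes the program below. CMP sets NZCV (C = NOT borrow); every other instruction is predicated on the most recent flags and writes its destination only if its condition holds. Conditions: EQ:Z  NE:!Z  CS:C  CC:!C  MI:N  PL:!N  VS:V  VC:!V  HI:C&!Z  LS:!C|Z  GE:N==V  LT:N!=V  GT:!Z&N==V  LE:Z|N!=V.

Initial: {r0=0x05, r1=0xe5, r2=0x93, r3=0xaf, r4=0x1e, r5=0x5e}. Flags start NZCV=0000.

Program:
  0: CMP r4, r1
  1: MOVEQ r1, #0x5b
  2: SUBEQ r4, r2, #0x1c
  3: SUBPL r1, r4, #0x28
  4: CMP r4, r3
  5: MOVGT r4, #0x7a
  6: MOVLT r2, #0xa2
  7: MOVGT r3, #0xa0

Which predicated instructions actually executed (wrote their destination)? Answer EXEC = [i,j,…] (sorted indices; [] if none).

EXEC = [3,5,7]

0: ✓ CMP  NZCV=0000
1: · MOVEQ
2: · SUBEQ
3: ✓ SUBPL  r1←0xf6
4: ✓ CMP  NZCV=0000
5: ✓ MOVGT  r4←0x7a
6: · MOVLT
7: ✓ MOVGT  r3←0xa0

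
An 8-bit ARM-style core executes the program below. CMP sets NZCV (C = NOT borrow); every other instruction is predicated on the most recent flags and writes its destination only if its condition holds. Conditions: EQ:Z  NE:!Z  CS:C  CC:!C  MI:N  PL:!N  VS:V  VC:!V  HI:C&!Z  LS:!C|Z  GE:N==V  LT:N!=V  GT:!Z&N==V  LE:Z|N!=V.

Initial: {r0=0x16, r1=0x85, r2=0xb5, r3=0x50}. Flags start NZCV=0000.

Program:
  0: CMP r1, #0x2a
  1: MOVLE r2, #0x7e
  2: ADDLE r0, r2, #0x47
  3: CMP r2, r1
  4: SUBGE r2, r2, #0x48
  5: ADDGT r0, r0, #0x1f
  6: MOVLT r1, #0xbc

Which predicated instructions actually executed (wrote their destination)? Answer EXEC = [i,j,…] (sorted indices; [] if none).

EXEC = [1,2,4,5]

[0] flags=0011 → (cmp)
[1] flags=0011 LE?T → r2=0x7e
[2] flags=0011 LE?T → r0=0xc5
[3] flags=1001 → (cmp)
[4] flags=1001 GE?T → r2=0x36
[5] flags=1001 GT?T → r0=0xe4
[6] flags=1001 LT?F → skip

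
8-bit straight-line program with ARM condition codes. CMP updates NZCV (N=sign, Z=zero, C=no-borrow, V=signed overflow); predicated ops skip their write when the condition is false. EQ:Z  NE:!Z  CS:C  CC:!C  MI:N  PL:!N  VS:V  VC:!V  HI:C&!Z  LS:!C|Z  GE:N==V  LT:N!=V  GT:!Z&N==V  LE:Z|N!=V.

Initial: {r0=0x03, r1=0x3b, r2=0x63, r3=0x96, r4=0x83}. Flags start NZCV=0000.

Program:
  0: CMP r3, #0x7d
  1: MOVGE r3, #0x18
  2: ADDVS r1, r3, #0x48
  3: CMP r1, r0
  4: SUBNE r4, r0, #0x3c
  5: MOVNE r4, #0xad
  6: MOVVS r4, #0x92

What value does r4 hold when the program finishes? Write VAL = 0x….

VAL = 0xad

[0] flags=0011 → (cmp)
[1] flags=0011 GE?F → skip
[2] flags=0011 VS?T → r1=0xde
[3] flags=1010 → (cmp)
[4] flags=1010 NE?T → r4=0xc7
[5] flags=1010 NE?T → r4=0xad
[6] flags=1010 VS?F → skip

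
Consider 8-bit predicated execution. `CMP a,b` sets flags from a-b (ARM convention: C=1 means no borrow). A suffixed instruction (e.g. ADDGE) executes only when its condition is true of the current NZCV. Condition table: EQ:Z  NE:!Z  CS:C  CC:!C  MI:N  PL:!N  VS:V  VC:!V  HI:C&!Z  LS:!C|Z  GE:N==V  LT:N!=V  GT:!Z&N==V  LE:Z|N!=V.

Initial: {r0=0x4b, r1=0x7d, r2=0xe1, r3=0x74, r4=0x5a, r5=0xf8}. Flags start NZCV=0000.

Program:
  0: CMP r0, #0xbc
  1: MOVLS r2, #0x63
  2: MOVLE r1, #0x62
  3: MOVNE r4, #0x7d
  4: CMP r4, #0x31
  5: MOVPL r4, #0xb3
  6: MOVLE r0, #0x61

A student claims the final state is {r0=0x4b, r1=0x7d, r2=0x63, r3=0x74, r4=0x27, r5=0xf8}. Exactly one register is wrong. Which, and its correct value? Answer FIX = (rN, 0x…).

[0] flags=1001 → (cmp)
[1] flags=1001 LS?T → r2=0x63
[2] flags=1001 LE?F → skip
[3] flags=1001 NE?T → r4=0x7d
[4] flags=0010 → (cmp)
[5] flags=0010 PL?T → r4=0xb3
[6] flags=0010 LE?F → skip

FIX = (r4, 0xb3)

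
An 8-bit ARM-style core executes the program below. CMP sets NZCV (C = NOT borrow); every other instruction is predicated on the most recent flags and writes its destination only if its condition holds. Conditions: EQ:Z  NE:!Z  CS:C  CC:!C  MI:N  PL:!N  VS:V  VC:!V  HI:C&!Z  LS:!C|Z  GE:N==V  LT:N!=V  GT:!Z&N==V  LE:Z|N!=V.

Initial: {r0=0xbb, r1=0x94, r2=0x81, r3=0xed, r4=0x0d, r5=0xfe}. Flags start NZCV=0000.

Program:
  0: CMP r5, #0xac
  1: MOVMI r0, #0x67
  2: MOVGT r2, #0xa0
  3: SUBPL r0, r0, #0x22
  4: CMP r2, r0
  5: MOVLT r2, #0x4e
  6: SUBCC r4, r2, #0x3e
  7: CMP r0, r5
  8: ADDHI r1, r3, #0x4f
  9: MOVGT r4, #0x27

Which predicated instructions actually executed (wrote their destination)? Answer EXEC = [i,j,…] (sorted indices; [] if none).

[0] flags=0010 → (cmp)
[1] flags=0010 MI?F → skip
[2] flags=0010 GT?T → r2=0xa0
[3] flags=0010 PL?T → r0=0x99
[4] flags=0010 → (cmp)
[5] flags=0010 LT?F → skip
[6] flags=0010 CC?F → skip
[7] flags=1000 → (cmp)
[8] flags=1000 HI?F → skip
[9] flags=1000 GT?F → skip

EXEC = [2,3]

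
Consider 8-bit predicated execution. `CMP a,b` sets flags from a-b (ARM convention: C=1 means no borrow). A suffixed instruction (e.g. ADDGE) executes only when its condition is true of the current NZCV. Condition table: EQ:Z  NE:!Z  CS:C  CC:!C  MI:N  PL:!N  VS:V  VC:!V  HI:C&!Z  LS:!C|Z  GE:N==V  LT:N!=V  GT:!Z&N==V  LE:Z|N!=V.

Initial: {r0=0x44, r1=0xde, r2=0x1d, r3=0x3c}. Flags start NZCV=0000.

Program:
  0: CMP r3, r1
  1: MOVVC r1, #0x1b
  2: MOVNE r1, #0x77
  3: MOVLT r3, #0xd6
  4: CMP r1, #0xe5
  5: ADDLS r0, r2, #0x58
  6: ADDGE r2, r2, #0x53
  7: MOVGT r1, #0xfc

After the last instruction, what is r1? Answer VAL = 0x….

0: ✓ CMP  NZCV=0000
1: ✓ MOVVC  r1←0x1b
2: ✓ MOVNE  r1←0x77
3: · MOVLT
4: ✓ CMP  NZCV=1001
5: ✓ ADDLS  r0←0x75
6: ✓ ADDGE  r2←0x70
7: ✓ MOVGT  r1←0xfc

VAL = 0xfc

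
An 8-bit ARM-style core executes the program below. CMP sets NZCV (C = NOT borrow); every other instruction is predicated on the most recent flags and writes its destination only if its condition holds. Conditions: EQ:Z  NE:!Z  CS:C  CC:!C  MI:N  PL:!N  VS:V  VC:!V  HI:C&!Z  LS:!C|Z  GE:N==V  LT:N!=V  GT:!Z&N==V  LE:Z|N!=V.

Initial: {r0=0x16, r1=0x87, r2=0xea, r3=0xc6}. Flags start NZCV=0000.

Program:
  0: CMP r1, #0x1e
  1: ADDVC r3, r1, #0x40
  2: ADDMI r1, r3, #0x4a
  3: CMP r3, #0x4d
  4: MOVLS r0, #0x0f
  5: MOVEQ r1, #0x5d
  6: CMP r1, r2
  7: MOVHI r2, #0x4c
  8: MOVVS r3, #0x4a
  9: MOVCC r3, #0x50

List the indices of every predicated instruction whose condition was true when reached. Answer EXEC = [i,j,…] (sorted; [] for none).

[0] flags=0011 → (cmp)
[1] flags=0011 VC?F → skip
[2] flags=0011 MI?F → skip
[3] flags=0011 → (cmp)
[4] flags=0011 LS?F → skip
[5] flags=0011 EQ?F → skip
[6] flags=1000 → (cmp)
[7] flags=1000 HI?F → skip
[8] flags=1000 VS?F → skip
[9] flags=1000 CC?T → r3=0x50

EXEC = [9]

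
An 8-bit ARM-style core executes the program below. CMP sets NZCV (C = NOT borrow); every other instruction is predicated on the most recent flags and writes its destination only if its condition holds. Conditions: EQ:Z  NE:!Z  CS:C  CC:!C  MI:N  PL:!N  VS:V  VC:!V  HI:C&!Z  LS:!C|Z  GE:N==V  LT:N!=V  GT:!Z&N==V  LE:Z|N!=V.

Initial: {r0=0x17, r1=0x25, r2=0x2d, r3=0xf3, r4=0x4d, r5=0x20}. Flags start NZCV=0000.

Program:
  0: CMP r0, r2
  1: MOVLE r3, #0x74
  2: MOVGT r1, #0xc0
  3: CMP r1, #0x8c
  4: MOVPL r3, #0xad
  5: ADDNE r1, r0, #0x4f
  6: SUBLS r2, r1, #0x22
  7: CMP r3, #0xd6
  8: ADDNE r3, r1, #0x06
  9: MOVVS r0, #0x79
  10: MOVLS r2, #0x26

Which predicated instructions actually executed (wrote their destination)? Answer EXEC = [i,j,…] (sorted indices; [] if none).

EXEC = [1,5,6,8,9,10]

[0] flags=1000 → (cmp)
[1] flags=1000 LE?T → r3=0x74
[2] flags=1000 GT?F → skip
[3] flags=1001 → (cmp)
[4] flags=1001 PL?F → skip
[5] flags=1001 NE?T → r1=0x66
[6] flags=1001 LS?T → r2=0x44
[7] flags=1001 → (cmp)
[8] flags=1001 NE?T → r3=0x6c
[9] flags=1001 VS?T → r0=0x79
[10] flags=1001 LS?T → r2=0x26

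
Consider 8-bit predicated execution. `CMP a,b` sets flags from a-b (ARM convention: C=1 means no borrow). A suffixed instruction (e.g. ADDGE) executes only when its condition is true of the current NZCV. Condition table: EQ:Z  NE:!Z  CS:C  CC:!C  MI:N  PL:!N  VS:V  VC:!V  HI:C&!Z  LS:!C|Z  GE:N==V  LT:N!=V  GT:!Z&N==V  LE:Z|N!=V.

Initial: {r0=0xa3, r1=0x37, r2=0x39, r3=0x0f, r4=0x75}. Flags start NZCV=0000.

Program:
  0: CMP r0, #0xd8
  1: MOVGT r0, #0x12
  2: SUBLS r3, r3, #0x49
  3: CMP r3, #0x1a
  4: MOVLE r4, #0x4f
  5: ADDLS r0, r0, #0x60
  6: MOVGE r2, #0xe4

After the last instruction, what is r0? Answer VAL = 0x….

VAL = 0xa3

0: ✓ CMP  NZCV=1000
1: · MOVGT
2: ✓ SUBLS  r3←0xc6
3: ✓ CMP  NZCV=1010
4: ✓ MOVLE  r4←0x4f
5: · ADDLS
6: · MOVGE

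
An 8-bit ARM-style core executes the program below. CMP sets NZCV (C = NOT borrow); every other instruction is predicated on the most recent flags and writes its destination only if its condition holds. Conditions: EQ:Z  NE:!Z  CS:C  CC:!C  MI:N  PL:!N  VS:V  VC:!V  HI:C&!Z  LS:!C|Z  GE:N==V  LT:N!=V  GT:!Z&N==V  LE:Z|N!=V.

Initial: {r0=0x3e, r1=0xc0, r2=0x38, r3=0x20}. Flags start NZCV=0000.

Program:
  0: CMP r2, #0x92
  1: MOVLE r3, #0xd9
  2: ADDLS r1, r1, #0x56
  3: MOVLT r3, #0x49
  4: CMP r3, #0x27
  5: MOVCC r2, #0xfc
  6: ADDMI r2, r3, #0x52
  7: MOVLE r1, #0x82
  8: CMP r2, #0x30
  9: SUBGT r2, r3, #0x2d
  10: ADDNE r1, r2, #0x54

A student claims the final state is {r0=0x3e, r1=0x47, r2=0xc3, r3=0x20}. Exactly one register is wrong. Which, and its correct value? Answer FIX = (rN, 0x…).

0: ✓ CMP  NZCV=1001
1: · MOVLE
2: ✓ ADDLS  r1←0x16
3: · MOVLT
4: ✓ CMP  NZCV=1000
5: ✓ MOVCC  r2←0xfc
6: ✓ ADDMI  r2←0x72
7: ✓ MOVLE  r1←0x82
8: ✓ CMP  NZCV=0010
9: ✓ SUBGT  r2←0xf3
10: ✓ ADDNE  r1←0x47

FIX = (r2, 0xf3)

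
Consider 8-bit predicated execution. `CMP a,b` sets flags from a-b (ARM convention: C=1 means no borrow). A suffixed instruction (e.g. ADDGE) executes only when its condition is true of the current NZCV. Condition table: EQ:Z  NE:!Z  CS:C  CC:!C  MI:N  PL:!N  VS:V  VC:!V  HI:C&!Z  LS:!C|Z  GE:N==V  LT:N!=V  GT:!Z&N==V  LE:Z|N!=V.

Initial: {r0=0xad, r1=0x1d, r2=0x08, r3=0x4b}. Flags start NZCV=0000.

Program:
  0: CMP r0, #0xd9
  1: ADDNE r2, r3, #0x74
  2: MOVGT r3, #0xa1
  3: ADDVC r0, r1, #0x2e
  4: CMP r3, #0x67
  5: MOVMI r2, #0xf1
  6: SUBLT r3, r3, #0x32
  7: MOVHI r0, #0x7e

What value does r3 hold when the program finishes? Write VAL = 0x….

VAL = 0x19

[0] flags=1000 → (cmp)
[1] flags=1000 NE?T → r2=0xbf
[2] flags=1000 GT?F → skip
[3] flags=1000 VC?T → r0=0x4b
[4] flags=1000 → (cmp)
[5] flags=1000 MI?T → r2=0xf1
[6] flags=1000 LT?T → r3=0x19
[7] flags=1000 HI?F → skip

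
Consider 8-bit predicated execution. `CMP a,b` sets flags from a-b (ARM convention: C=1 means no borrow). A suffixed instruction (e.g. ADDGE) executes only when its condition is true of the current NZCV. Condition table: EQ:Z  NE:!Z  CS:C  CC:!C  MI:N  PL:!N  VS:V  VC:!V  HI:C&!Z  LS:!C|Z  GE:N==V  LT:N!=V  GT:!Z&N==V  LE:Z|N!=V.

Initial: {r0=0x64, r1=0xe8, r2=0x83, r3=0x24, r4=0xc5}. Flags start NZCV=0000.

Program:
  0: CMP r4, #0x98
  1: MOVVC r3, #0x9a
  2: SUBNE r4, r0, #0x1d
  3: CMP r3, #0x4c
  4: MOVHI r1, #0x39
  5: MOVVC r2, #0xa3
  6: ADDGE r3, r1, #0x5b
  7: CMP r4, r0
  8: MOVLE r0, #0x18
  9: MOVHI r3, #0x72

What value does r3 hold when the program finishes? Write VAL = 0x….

VAL = 0x9a

[0] flags=0010 → (cmp)
[1] flags=0010 VC?T → r3=0x9a
[2] flags=0010 NE?T → r4=0x47
[3] flags=0011 → (cmp)
[4] flags=0011 HI?T → r1=0x39
[5] flags=0011 VC?F → skip
[6] flags=0011 GE?F → skip
[7] flags=1000 → (cmp)
[8] flags=1000 LE?T → r0=0x18
[9] flags=1000 HI?F → skip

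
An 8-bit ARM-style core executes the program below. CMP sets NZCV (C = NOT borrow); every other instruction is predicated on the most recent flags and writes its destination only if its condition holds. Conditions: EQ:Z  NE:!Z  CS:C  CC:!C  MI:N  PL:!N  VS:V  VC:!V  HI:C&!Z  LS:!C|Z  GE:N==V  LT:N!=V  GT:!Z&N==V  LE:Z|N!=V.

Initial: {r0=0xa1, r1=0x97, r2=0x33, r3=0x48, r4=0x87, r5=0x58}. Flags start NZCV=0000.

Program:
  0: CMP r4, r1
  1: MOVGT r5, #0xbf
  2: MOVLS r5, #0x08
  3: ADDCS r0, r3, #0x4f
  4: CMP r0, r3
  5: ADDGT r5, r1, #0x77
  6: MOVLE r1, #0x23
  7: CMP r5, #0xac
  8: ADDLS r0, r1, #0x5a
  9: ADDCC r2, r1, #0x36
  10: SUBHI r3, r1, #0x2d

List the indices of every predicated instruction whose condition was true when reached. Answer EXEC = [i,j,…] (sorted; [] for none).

EXEC = [2,6,8,9]

[0] flags=1000 → (cmp)
[1] flags=1000 GT?F → skip
[2] flags=1000 LS?T → r5=0x08
[3] flags=1000 CS?F → skip
[4] flags=0011 → (cmp)
[5] flags=0011 GT?F → skip
[6] flags=0011 LE?T → r1=0x23
[7] flags=0000 → (cmp)
[8] flags=0000 LS?T → r0=0x7d
[9] flags=0000 CC?T → r2=0x59
[10] flags=0000 HI?F → skip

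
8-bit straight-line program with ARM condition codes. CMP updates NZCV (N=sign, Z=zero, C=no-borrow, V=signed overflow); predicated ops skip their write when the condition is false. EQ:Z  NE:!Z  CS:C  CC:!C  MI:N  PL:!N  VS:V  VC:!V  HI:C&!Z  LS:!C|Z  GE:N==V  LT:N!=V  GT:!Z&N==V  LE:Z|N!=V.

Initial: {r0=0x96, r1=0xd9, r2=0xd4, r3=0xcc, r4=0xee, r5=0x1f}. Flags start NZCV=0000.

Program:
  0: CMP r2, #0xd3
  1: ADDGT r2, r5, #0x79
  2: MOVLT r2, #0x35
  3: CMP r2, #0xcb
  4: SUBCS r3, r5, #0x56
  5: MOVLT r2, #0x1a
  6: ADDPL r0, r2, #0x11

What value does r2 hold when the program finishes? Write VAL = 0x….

0: ✓ CMP  NZCV=0010
1: ✓ ADDGT  r2←0x98
2: · MOVLT
3: ✓ CMP  NZCV=1000
4: · SUBCS
5: ✓ MOVLT  r2←0x1a
6: · ADDPL

VAL = 0x1a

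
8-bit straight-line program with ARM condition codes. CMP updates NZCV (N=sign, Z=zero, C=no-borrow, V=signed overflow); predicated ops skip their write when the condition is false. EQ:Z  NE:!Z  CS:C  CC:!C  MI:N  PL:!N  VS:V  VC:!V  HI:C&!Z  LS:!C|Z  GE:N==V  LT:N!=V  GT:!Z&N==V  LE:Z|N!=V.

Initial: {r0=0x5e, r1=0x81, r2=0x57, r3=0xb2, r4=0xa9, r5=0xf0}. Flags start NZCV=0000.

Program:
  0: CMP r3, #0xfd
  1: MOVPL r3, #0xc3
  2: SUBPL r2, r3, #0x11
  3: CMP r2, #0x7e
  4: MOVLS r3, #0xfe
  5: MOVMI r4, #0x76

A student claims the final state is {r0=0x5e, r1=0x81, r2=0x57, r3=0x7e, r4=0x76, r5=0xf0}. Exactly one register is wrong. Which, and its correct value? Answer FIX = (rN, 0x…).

[0] flags=1000 → (cmp)
[1] flags=1000 PL?F → skip
[2] flags=1000 PL?F → skip
[3] flags=1000 → (cmp)
[4] flags=1000 LS?T → r3=0xfe
[5] flags=1000 MI?T → r4=0x76

FIX = (r3, 0xfe)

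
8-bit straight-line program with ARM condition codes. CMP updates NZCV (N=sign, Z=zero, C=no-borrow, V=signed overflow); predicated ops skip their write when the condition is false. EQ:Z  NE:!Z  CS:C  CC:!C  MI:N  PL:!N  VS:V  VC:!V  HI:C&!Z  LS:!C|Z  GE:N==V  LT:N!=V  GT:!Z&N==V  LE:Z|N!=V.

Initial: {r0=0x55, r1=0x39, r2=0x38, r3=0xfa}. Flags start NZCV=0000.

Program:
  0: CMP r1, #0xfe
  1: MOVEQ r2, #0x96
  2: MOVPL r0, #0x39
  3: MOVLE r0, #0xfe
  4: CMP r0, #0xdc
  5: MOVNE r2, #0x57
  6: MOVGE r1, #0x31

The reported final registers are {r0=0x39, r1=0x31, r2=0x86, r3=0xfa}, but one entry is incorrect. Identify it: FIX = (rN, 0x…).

FIX = (r2, 0x57)

[0] flags=0000 → (cmp)
[1] flags=0000 EQ?F → skip
[2] flags=0000 PL?T → r0=0x39
[3] flags=0000 LE?F → skip
[4] flags=0000 → (cmp)
[5] flags=0000 NE?T → r2=0x57
[6] flags=0000 GE?T → r1=0x31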